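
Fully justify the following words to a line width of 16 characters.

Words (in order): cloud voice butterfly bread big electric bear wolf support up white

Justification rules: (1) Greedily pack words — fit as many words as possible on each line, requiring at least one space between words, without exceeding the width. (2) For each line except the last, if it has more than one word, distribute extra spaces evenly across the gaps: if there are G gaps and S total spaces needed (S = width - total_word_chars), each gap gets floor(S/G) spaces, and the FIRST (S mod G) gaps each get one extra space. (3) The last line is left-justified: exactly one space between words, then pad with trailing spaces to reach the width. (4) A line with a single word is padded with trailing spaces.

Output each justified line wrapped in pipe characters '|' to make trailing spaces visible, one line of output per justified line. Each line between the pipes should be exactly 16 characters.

Answer: |cloud      voice|
|butterfly  bread|
|big     electric|
|bear        wolf|
|support up white|

Derivation:
Line 1: ['cloud', 'voice'] (min_width=11, slack=5)
Line 2: ['butterfly', 'bread'] (min_width=15, slack=1)
Line 3: ['big', 'electric'] (min_width=12, slack=4)
Line 4: ['bear', 'wolf'] (min_width=9, slack=7)
Line 5: ['support', 'up', 'white'] (min_width=16, slack=0)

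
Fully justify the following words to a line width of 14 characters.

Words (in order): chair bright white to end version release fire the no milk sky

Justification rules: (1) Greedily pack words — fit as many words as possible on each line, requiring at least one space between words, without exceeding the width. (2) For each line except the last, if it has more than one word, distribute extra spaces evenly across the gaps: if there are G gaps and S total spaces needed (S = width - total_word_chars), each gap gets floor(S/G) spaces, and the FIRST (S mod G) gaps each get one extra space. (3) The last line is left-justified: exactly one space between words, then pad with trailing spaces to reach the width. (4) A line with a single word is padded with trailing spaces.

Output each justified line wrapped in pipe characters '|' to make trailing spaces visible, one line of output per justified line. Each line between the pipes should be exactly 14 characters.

Answer: |chair   bright|
|white  to  end|
|version       |
|release   fire|
|the   no  milk|
|sky           |

Derivation:
Line 1: ['chair', 'bright'] (min_width=12, slack=2)
Line 2: ['white', 'to', 'end'] (min_width=12, slack=2)
Line 3: ['version'] (min_width=7, slack=7)
Line 4: ['release', 'fire'] (min_width=12, slack=2)
Line 5: ['the', 'no', 'milk'] (min_width=11, slack=3)
Line 6: ['sky'] (min_width=3, slack=11)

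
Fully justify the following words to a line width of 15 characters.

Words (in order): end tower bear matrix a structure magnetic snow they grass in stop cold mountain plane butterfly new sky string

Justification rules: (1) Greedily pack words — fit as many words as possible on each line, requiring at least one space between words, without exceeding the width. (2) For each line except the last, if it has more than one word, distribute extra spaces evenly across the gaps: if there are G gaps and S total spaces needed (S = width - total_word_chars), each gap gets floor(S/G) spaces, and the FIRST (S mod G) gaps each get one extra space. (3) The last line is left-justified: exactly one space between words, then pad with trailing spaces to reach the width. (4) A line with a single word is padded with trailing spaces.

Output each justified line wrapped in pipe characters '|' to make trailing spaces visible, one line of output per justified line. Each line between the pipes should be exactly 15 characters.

Line 1: ['end', 'tower', 'bear'] (min_width=14, slack=1)
Line 2: ['matrix', 'a'] (min_width=8, slack=7)
Line 3: ['structure'] (min_width=9, slack=6)
Line 4: ['magnetic', 'snow'] (min_width=13, slack=2)
Line 5: ['they', 'grass', 'in'] (min_width=13, slack=2)
Line 6: ['stop', 'cold'] (min_width=9, slack=6)
Line 7: ['mountain', 'plane'] (min_width=14, slack=1)
Line 8: ['butterfly', 'new'] (min_width=13, slack=2)
Line 9: ['sky', 'string'] (min_width=10, slack=5)

Answer: |end  tower bear|
|matrix        a|
|structure      |
|magnetic   snow|
|they  grass  in|
|stop       cold|
|mountain  plane|
|butterfly   new|
|sky string     |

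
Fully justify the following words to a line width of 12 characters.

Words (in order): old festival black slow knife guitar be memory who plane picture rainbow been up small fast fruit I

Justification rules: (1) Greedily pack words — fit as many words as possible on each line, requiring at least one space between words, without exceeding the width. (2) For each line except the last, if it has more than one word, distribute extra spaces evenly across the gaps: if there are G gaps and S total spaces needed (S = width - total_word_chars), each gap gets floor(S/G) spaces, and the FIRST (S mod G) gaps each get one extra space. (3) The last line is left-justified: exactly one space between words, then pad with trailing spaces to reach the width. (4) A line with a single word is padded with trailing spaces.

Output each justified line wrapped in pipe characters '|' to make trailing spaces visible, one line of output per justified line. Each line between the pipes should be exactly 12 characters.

Line 1: ['old', 'festival'] (min_width=12, slack=0)
Line 2: ['black', 'slow'] (min_width=10, slack=2)
Line 3: ['knife', 'guitar'] (min_width=12, slack=0)
Line 4: ['be', 'memory'] (min_width=9, slack=3)
Line 5: ['who', 'plane'] (min_width=9, slack=3)
Line 6: ['picture'] (min_width=7, slack=5)
Line 7: ['rainbow', 'been'] (min_width=12, slack=0)
Line 8: ['up', 'small'] (min_width=8, slack=4)
Line 9: ['fast', 'fruit', 'I'] (min_width=12, slack=0)

Answer: |old festival|
|black   slow|
|knife guitar|
|be    memory|
|who    plane|
|picture     |
|rainbow been|
|up     small|
|fast fruit I|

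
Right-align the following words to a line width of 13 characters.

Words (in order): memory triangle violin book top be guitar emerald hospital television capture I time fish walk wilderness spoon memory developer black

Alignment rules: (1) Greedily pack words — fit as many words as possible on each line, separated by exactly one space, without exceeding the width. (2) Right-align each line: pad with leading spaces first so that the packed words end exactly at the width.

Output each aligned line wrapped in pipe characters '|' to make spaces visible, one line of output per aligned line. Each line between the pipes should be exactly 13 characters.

Line 1: ['memory'] (min_width=6, slack=7)
Line 2: ['triangle'] (min_width=8, slack=5)
Line 3: ['violin', 'book'] (min_width=11, slack=2)
Line 4: ['top', 'be', 'guitar'] (min_width=13, slack=0)
Line 5: ['emerald'] (min_width=7, slack=6)
Line 6: ['hospital'] (min_width=8, slack=5)
Line 7: ['television'] (min_width=10, slack=3)
Line 8: ['capture', 'I'] (min_width=9, slack=4)
Line 9: ['time', 'fish'] (min_width=9, slack=4)
Line 10: ['walk'] (min_width=4, slack=9)
Line 11: ['wilderness'] (min_width=10, slack=3)
Line 12: ['spoon', 'memory'] (min_width=12, slack=1)
Line 13: ['developer'] (min_width=9, slack=4)
Line 14: ['black'] (min_width=5, slack=8)

Answer: |       memory|
|     triangle|
|  violin book|
|top be guitar|
|      emerald|
|     hospital|
|   television|
|    capture I|
|    time fish|
|         walk|
|   wilderness|
| spoon memory|
|    developer|
|        black|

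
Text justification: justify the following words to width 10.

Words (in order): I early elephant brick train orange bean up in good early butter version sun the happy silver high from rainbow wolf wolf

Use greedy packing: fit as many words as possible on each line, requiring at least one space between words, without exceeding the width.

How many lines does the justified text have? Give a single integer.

Line 1: ['I', 'early'] (min_width=7, slack=3)
Line 2: ['elephant'] (min_width=8, slack=2)
Line 3: ['brick'] (min_width=5, slack=5)
Line 4: ['train'] (min_width=5, slack=5)
Line 5: ['orange'] (min_width=6, slack=4)
Line 6: ['bean', 'up', 'in'] (min_width=10, slack=0)
Line 7: ['good', 'early'] (min_width=10, slack=0)
Line 8: ['butter'] (min_width=6, slack=4)
Line 9: ['version'] (min_width=7, slack=3)
Line 10: ['sun', 'the'] (min_width=7, slack=3)
Line 11: ['happy'] (min_width=5, slack=5)
Line 12: ['silver'] (min_width=6, slack=4)
Line 13: ['high', 'from'] (min_width=9, slack=1)
Line 14: ['rainbow'] (min_width=7, slack=3)
Line 15: ['wolf', 'wolf'] (min_width=9, slack=1)
Total lines: 15

Answer: 15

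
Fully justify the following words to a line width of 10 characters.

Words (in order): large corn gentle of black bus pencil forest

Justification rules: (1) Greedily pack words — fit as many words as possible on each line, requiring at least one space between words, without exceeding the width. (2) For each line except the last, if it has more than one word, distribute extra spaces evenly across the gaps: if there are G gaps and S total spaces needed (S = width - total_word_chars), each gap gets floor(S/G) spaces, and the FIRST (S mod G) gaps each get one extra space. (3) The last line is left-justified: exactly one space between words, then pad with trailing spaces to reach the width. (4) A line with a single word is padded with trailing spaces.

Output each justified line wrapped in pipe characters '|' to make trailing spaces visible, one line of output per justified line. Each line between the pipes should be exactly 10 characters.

Line 1: ['large', 'corn'] (min_width=10, slack=0)
Line 2: ['gentle', 'of'] (min_width=9, slack=1)
Line 3: ['black', 'bus'] (min_width=9, slack=1)
Line 4: ['pencil'] (min_width=6, slack=4)
Line 5: ['forest'] (min_width=6, slack=4)

Answer: |large corn|
|gentle  of|
|black  bus|
|pencil    |
|forest    |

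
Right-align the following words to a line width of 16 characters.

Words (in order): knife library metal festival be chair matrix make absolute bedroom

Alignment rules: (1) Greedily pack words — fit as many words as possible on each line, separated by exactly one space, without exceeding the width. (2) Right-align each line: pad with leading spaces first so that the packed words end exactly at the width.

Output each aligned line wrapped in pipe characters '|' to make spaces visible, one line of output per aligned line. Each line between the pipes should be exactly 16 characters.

Answer: |   knife library|
|  metal festival|
| be chair matrix|
|   make absolute|
|         bedroom|

Derivation:
Line 1: ['knife', 'library'] (min_width=13, slack=3)
Line 2: ['metal', 'festival'] (min_width=14, slack=2)
Line 3: ['be', 'chair', 'matrix'] (min_width=15, slack=1)
Line 4: ['make', 'absolute'] (min_width=13, slack=3)
Line 5: ['bedroom'] (min_width=7, slack=9)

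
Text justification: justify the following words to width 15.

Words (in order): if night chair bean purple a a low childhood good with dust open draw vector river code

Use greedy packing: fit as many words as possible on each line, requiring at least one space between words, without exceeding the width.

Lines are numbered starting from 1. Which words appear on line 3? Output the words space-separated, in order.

Answer: low childhood

Derivation:
Line 1: ['if', 'night', 'chair'] (min_width=14, slack=1)
Line 2: ['bean', 'purple', 'a', 'a'] (min_width=15, slack=0)
Line 3: ['low', 'childhood'] (min_width=13, slack=2)
Line 4: ['good', 'with', 'dust'] (min_width=14, slack=1)
Line 5: ['open', 'draw'] (min_width=9, slack=6)
Line 6: ['vector', 'river'] (min_width=12, slack=3)
Line 7: ['code'] (min_width=4, slack=11)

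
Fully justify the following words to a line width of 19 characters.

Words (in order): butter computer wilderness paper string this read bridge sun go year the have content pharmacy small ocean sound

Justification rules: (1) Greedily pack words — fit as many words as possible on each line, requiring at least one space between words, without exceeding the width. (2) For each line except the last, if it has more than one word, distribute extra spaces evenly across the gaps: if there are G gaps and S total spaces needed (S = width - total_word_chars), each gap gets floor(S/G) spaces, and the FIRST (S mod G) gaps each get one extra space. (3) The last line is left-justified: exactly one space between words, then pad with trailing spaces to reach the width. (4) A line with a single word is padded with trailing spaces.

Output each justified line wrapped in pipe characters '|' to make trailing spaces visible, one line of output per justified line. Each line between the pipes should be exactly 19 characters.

Line 1: ['butter', 'computer'] (min_width=15, slack=4)
Line 2: ['wilderness', 'paper'] (min_width=16, slack=3)
Line 3: ['string', 'this', 'read'] (min_width=16, slack=3)
Line 4: ['bridge', 'sun', 'go', 'year'] (min_width=18, slack=1)
Line 5: ['the', 'have', 'content'] (min_width=16, slack=3)
Line 6: ['pharmacy', 'small'] (min_width=14, slack=5)
Line 7: ['ocean', 'sound'] (min_width=11, slack=8)

Answer: |butter     computer|
|wilderness    paper|
|string   this  read|
|bridge  sun go year|
|the   have  content|
|pharmacy      small|
|ocean sound        |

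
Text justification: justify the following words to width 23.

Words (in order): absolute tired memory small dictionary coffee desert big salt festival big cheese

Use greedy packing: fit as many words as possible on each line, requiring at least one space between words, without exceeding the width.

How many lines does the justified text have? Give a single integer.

Line 1: ['absolute', 'tired', 'memory'] (min_width=21, slack=2)
Line 2: ['small', 'dictionary', 'coffee'] (min_width=23, slack=0)
Line 3: ['desert', 'big', 'salt'] (min_width=15, slack=8)
Line 4: ['festival', 'big', 'cheese'] (min_width=19, slack=4)
Total lines: 4

Answer: 4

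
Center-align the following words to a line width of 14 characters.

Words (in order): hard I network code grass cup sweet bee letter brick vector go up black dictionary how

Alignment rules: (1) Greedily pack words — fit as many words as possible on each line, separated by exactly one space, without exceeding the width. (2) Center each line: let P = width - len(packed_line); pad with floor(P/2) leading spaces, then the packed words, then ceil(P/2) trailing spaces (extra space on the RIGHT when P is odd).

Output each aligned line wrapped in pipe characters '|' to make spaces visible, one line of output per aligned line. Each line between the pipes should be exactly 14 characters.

Answer: |hard I network|
|code grass cup|
|  sweet bee   |
| letter brick |
| vector go up |
|    black     |
|dictionary how|

Derivation:
Line 1: ['hard', 'I', 'network'] (min_width=14, slack=0)
Line 2: ['code', 'grass', 'cup'] (min_width=14, slack=0)
Line 3: ['sweet', 'bee'] (min_width=9, slack=5)
Line 4: ['letter', 'brick'] (min_width=12, slack=2)
Line 5: ['vector', 'go', 'up'] (min_width=12, slack=2)
Line 6: ['black'] (min_width=5, slack=9)
Line 7: ['dictionary', 'how'] (min_width=14, slack=0)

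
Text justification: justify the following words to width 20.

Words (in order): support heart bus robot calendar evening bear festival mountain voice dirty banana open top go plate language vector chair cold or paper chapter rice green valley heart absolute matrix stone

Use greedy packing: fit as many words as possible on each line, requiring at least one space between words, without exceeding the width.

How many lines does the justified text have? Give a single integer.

Answer: 12

Derivation:
Line 1: ['support', 'heart', 'bus'] (min_width=17, slack=3)
Line 2: ['robot', 'calendar'] (min_width=14, slack=6)
Line 3: ['evening', 'bear'] (min_width=12, slack=8)
Line 4: ['festival', 'mountain'] (min_width=17, slack=3)
Line 5: ['voice', 'dirty', 'banana'] (min_width=18, slack=2)
Line 6: ['open', 'top', 'go', 'plate'] (min_width=17, slack=3)
Line 7: ['language', 'vector'] (min_width=15, slack=5)
Line 8: ['chair', 'cold', 'or', 'paper'] (min_width=19, slack=1)
Line 9: ['chapter', 'rice', 'green'] (min_width=18, slack=2)
Line 10: ['valley', 'heart'] (min_width=12, slack=8)
Line 11: ['absolute', 'matrix'] (min_width=15, slack=5)
Line 12: ['stone'] (min_width=5, slack=15)
Total lines: 12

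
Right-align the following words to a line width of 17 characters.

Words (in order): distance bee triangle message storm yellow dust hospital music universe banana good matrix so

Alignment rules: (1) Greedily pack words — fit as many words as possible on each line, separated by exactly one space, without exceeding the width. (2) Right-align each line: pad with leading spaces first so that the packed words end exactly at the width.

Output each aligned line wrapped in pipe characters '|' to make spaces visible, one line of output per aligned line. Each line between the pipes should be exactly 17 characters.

Answer: |     distance bee|
| triangle message|
|storm yellow dust|
|   hospital music|
|  universe banana|
|   good matrix so|

Derivation:
Line 1: ['distance', 'bee'] (min_width=12, slack=5)
Line 2: ['triangle', 'message'] (min_width=16, slack=1)
Line 3: ['storm', 'yellow', 'dust'] (min_width=17, slack=0)
Line 4: ['hospital', 'music'] (min_width=14, slack=3)
Line 5: ['universe', 'banana'] (min_width=15, slack=2)
Line 6: ['good', 'matrix', 'so'] (min_width=14, slack=3)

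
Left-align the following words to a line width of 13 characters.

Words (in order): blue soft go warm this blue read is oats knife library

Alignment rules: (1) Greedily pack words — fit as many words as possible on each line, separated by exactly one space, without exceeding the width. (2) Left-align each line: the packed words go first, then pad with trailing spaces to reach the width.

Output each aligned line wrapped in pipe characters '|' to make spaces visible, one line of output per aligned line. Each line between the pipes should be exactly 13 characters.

Line 1: ['blue', 'soft', 'go'] (min_width=12, slack=1)
Line 2: ['warm', 'this'] (min_width=9, slack=4)
Line 3: ['blue', 'read', 'is'] (min_width=12, slack=1)
Line 4: ['oats', 'knife'] (min_width=10, slack=3)
Line 5: ['library'] (min_width=7, slack=6)

Answer: |blue soft go |
|warm this    |
|blue read is |
|oats knife   |
|library      |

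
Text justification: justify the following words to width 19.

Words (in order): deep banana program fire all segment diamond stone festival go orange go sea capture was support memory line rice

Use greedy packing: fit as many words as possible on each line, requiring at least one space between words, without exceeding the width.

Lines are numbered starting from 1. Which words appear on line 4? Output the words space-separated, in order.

Answer: festival go orange

Derivation:
Line 1: ['deep', 'banana', 'program'] (min_width=19, slack=0)
Line 2: ['fire', 'all', 'segment'] (min_width=16, slack=3)
Line 3: ['diamond', 'stone'] (min_width=13, slack=6)
Line 4: ['festival', 'go', 'orange'] (min_width=18, slack=1)
Line 5: ['go', 'sea', 'capture', 'was'] (min_width=18, slack=1)
Line 6: ['support', 'memory', 'line'] (min_width=19, slack=0)
Line 7: ['rice'] (min_width=4, slack=15)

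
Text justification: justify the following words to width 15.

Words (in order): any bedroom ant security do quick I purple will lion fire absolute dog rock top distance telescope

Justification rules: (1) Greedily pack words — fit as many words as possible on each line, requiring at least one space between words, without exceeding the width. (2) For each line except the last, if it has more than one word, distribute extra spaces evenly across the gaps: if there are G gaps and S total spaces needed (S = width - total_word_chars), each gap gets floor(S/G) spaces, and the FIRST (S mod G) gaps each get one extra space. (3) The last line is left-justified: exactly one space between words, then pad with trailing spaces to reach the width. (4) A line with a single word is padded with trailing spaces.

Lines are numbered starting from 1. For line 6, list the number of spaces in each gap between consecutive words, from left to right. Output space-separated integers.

Answer: 8

Derivation:
Line 1: ['any', 'bedroom', 'ant'] (min_width=15, slack=0)
Line 2: ['security', 'do'] (min_width=11, slack=4)
Line 3: ['quick', 'I', 'purple'] (min_width=14, slack=1)
Line 4: ['will', 'lion', 'fire'] (min_width=14, slack=1)
Line 5: ['absolute', 'dog'] (min_width=12, slack=3)
Line 6: ['rock', 'top'] (min_width=8, slack=7)
Line 7: ['distance'] (min_width=8, slack=7)
Line 8: ['telescope'] (min_width=9, slack=6)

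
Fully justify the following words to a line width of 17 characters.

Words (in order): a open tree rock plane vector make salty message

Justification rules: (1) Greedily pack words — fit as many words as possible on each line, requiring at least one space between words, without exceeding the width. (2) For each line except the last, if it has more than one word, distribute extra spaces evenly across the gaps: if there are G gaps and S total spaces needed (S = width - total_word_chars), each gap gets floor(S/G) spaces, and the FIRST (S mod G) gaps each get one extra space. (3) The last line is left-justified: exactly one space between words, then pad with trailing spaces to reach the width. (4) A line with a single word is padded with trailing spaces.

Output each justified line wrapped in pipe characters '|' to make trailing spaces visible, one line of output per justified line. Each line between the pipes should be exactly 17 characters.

Answer: |a  open tree rock|
|plane vector make|
|salty message    |

Derivation:
Line 1: ['a', 'open', 'tree', 'rock'] (min_width=16, slack=1)
Line 2: ['plane', 'vector', 'make'] (min_width=17, slack=0)
Line 3: ['salty', 'message'] (min_width=13, slack=4)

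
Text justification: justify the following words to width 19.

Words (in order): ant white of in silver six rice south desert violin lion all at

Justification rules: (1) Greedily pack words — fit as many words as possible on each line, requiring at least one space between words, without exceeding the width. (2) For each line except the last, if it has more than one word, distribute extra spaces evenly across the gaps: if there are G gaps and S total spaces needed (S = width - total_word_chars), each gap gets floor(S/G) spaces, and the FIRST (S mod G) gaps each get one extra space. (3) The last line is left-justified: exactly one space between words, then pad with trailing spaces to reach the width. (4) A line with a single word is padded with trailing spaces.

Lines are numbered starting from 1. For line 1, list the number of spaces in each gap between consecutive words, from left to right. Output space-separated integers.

Line 1: ['ant', 'white', 'of', 'in'] (min_width=15, slack=4)
Line 2: ['silver', 'six', 'rice'] (min_width=15, slack=4)
Line 3: ['south', 'desert', 'violin'] (min_width=19, slack=0)
Line 4: ['lion', 'all', 'at'] (min_width=11, slack=8)

Answer: 3 2 2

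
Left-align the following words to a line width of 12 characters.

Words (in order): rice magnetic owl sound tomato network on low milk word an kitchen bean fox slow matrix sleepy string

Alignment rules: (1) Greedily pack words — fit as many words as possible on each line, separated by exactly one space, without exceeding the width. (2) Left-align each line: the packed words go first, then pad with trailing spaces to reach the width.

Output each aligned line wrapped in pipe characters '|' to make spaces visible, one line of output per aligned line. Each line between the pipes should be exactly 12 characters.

Answer: |rice        |
|magnetic owl|
|sound tomato|
|network on  |
|low milk    |
|word an     |
|kitchen bean|
|fox slow    |
|matrix      |
|sleepy      |
|string      |

Derivation:
Line 1: ['rice'] (min_width=4, slack=8)
Line 2: ['magnetic', 'owl'] (min_width=12, slack=0)
Line 3: ['sound', 'tomato'] (min_width=12, slack=0)
Line 4: ['network', 'on'] (min_width=10, slack=2)
Line 5: ['low', 'milk'] (min_width=8, slack=4)
Line 6: ['word', 'an'] (min_width=7, slack=5)
Line 7: ['kitchen', 'bean'] (min_width=12, slack=0)
Line 8: ['fox', 'slow'] (min_width=8, slack=4)
Line 9: ['matrix'] (min_width=6, slack=6)
Line 10: ['sleepy'] (min_width=6, slack=6)
Line 11: ['string'] (min_width=6, slack=6)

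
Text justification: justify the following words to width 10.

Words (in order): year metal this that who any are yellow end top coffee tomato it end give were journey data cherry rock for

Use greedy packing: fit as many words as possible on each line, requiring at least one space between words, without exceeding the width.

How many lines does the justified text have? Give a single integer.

Line 1: ['year', 'metal'] (min_width=10, slack=0)
Line 2: ['this', 'that'] (min_width=9, slack=1)
Line 3: ['who', 'any'] (min_width=7, slack=3)
Line 4: ['are', 'yellow'] (min_width=10, slack=0)
Line 5: ['end', 'top'] (min_width=7, slack=3)
Line 6: ['coffee'] (min_width=6, slack=4)
Line 7: ['tomato', 'it'] (min_width=9, slack=1)
Line 8: ['end', 'give'] (min_width=8, slack=2)
Line 9: ['were'] (min_width=4, slack=6)
Line 10: ['journey'] (min_width=7, slack=3)
Line 11: ['data'] (min_width=4, slack=6)
Line 12: ['cherry'] (min_width=6, slack=4)
Line 13: ['rock', 'for'] (min_width=8, slack=2)
Total lines: 13

Answer: 13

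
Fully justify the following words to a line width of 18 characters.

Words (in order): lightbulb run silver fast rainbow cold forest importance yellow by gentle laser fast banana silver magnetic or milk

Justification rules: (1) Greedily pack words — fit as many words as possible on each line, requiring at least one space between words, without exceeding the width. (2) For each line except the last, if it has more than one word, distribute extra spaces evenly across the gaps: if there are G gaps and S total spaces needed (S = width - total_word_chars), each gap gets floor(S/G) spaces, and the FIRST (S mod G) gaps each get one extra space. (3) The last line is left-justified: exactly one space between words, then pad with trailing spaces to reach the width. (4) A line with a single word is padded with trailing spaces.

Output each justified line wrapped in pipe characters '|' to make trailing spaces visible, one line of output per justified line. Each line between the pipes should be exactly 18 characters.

Line 1: ['lightbulb', 'run'] (min_width=13, slack=5)
Line 2: ['silver', 'fast'] (min_width=11, slack=7)
Line 3: ['rainbow', 'cold'] (min_width=12, slack=6)
Line 4: ['forest', 'importance'] (min_width=17, slack=1)
Line 5: ['yellow', 'by', 'gentle'] (min_width=16, slack=2)
Line 6: ['laser', 'fast', 'banana'] (min_width=17, slack=1)
Line 7: ['silver', 'magnetic', 'or'] (min_width=18, slack=0)
Line 8: ['milk'] (min_width=4, slack=14)

Answer: |lightbulb      run|
|silver        fast|
|rainbow       cold|
|forest  importance|
|yellow  by  gentle|
|laser  fast banana|
|silver magnetic or|
|milk              |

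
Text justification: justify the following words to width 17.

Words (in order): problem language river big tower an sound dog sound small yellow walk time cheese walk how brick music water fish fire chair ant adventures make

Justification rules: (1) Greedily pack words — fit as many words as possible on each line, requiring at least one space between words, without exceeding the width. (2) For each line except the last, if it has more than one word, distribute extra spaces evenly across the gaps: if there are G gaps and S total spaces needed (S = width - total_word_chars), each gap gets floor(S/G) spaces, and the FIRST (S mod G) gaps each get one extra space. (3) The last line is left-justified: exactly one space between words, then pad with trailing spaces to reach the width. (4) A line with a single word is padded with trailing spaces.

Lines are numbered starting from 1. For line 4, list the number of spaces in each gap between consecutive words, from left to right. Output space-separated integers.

Answer: 7

Derivation:
Line 1: ['problem', 'language'] (min_width=16, slack=1)
Line 2: ['river', 'big', 'tower'] (min_width=15, slack=2)
Line 3: ['an', 'sound', 'dog'] (min_width=12, slack=5)
Line 4: ['sound', 'small'] (min_width=11, slack=6)
Line 5: ['yellow', 'walk', 'time'] (min_width=16, slack=1)
Line 6: ['cheese', 'walk', 'how'] (min_width=15, slack=2)
Line 7: ['brick', 'music', 'water'] (min_width=17, slack=0)
Line 8: ['fish', 'fire', 'chair'] (min_width=15, slack=2)
Line 9: ['ant', 'adventures'] (min_width=14, slack=3)
Line 10: ['make'] (min_width=4, slack=13)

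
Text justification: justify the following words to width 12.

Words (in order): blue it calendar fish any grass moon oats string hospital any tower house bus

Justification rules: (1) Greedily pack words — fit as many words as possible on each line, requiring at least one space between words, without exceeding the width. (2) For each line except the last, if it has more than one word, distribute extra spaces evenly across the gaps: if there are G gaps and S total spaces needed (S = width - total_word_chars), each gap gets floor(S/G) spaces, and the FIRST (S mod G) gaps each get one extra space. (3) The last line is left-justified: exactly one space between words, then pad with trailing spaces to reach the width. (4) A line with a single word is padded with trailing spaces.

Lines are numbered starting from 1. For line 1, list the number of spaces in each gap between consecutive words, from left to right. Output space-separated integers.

Answer: 6

Derivation:
Line 1: ['blue', 'it'] (min_width=7, slack=5)
Line 2: ['calendar'] (min_width=8, slack=4)
Line 3: ['fish', 'any'] (min_width=8, slack=4)
Line 4: ['grass', 'moon'] (min_width=10, slack=2)
Line 5: ['oats', 'string'] (min_width=11, slack=1)
Line 6: ['hospital', 'any'] (min_width=12, slack=0)
Line 7: ['tower', 'house'] (min_width=11, slack=1)
Line 8: ['bus'] (min_width=3, slack=9)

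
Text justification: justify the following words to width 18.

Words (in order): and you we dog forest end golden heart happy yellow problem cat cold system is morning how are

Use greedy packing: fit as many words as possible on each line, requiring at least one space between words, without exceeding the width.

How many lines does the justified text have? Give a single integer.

Line 1: ['and', 'you', 'we', 'dog'] (min_width=14, slack=4)
Line 2: ['forest', 'end', 'golden'] (min_width=17, slack=1)
Line 3: ['heart', 'happy', 'yellow'] (min_width=18, slack=0)
Line 4: ['problem', 'cat', 'cold'] (min_width=16, slack=2)
Line 5: ['system', 'is', 'morning'] (min_width=17, slack=1)
Line 6: ['how', 'are'] (min_width=7, slack=11)
Total lines: 6

Answer: 6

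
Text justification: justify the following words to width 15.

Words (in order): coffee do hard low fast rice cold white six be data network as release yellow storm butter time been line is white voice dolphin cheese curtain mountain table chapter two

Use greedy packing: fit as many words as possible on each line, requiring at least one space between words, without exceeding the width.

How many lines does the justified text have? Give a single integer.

Line 1: ['coffee', 'do', 'hard'] (min_width=14, slack=1)
Line 2: ['low', 'fast', 'rice'] (min_width=13, slack=2)
Line 3: ['cold', 'white', 'six'] (min_width=14, slack=1)
Line 4: ['be', 'data', 'network'] (min_width=15, slack=0)
Line 5: ['as', 'release'] (min_width=10, slack=5)
Line 6: ['yellow', 'storm'] (min_width=12, slack=3)
Line 7: ['butter', 'time'] (min_width=11, slack=4)
Line 8: ['been', 'line', 'is'] (min_width=12, slack=3)
Line 9: ['white', 'voice'] (min_width=11, slack=4)
Line 10: ['dolphin', 'cheese'] (min_width=14, slack=1)
Line 11: ['curtain'] (min_width=7, slack=8)
Line 12: ['mountain', 'table'] (min_width=14, slack=1)
Line 13: ['chapter', 'two'] (min_width=11, slack=4)
Total lines: 13

Answer: 13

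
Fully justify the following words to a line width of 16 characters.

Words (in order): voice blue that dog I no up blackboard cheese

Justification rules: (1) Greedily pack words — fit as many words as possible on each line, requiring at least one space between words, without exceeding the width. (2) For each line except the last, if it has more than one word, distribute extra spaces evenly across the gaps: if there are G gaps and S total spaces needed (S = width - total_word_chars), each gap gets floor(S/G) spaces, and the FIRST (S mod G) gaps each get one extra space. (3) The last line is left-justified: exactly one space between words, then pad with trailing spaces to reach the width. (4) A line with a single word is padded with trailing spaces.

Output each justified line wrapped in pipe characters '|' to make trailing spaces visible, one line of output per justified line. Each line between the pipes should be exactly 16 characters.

Answer: |voice  blue that|
|dog   I   no  up|
|blackboard      |
|cheese          |

Derivation:
Line 1: ['voice', 'blue', 'that'] (min_width=15, slack=1)
Line 2: ['dog', 'I', 'no', 'up'] (min_width=11, slack=5)
Line 3: ['blackboard'] (min_width=10, slack=6)
Line 4: ['cheese'] (min_width=6, slack=10)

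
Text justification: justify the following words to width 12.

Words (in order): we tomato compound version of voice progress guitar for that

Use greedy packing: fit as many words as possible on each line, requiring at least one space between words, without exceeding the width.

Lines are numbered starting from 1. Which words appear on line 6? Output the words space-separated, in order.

Answer: guitar for

Derivation:
Line 1: ['we', 'tomato'] (min_width=9, slack=3)
Line 2: ['compound'] (min_width=8, slack=4)
Line 3: ['version', 'of'] (min_width=10, slack=2)
Line 4: ['voice'] (min_width=5, slack=7)
Line 5: ['progress'] (min_width=8, slack=4)
Line 6: ['guitar', 'for'] (min_width=10, slack=2)
Line 7: ['that'] (min_width=4, slack=8)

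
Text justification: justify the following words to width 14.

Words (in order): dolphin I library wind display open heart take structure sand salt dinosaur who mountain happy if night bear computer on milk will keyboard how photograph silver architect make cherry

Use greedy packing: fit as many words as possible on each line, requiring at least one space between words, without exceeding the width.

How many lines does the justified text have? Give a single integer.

Answer: 15

Derivation:
Line 1: ['dolphin', 'I'] (min_width=9, slack=5)
Line 2: ['library', 'wind'] (min_width=12, slack=2)
Line 3: ['display', 'open'] (min_width=12, slack=2)
Line 4: ['heart', 'take'] (min_width=10, slack=4)
Line 5: ['structure', 'sand'] (min_width=14, slack=0)
Line 6: ['salt', 'dinosaur'] (min_width=13, slack=1)
Line 7: ['who', 'mountain'] (min_width=12, slack=2)
Line 8: ['happy', 'if', 'night'] (min_width=14, slack=0)
Line 9: ['bear', 'computer'] (min_width=13, slack=1)
Line 10: ['on', 'milk', 'will'] (min_width=12, slack=2)
Line 11: ['keyboard', 'how'] (min_width=12, slack=2)
Line 12: ['photograph'] (min_width=10, slack=4)
Line 13: ['silver'] (min_width=6, slack=8)
Line 14: ['architect', 'make'] (min_width=14, slack=0)
Line 15: ['cherry'] (min_width=6, slack=8)
Total lines: 15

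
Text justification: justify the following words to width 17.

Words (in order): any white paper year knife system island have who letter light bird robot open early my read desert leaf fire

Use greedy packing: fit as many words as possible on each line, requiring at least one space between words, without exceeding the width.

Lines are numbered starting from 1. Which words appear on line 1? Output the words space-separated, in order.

Line 1: ['any', 'white', 'paper'] (min_width=15, slack=2)
Line 2: ['year', 'knife', 'system'] (min_width=17, slack=0)
Line 3: ['island', 'have', 'who'] (min_width=15, slack=2)
Line 4: ['letter', 'light', 'bird'] (min_width=17, slack=0)
Line 5: ['robot', 'open', 'early'] (min_width=16, slack=1)
Line 6: ['my', 'read', 'desert'] (min_width=14, slack=3)
Line 7: ['leaf', 'fire'] (min_width=9, slack=8)

Answer: any white paper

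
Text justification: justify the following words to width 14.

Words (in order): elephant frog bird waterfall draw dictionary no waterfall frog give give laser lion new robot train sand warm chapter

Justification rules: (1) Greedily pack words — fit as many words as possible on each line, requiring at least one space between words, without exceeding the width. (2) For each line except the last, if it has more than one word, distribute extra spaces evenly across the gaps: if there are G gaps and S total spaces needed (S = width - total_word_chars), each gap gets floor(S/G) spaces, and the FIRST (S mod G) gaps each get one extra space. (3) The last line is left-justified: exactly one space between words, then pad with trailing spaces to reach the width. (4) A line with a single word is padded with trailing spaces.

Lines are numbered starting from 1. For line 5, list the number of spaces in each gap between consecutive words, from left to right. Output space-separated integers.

Answer: 1

Derivation:
Line 1: ['elephant', 'frog'] (min_width=13, slack=1)
Line 2: ['bird', 'waterfall'] (min_width=14, slack=0)
Line 3: ['draw'] (min_width=4, slack=10)
Line 4: ['dictionary', 'no'] (min_width=13, slack=1)
Line 5: ['waterfall', 'frog'] (min_width=14, slack=0)
Line 6: ['give', 'give'] (min_width=9, slack=5)
Line 7: ['laser', 'lion', 'new'] (min_width=14, slack=0)
Line 8: ['robot', 'train'] (min_width=11, slack=3)
Line 9: ['sand', 'warm'] (min_width=9, slack=5)
Line 10: ['chapter'] (min_width=7, slack=7)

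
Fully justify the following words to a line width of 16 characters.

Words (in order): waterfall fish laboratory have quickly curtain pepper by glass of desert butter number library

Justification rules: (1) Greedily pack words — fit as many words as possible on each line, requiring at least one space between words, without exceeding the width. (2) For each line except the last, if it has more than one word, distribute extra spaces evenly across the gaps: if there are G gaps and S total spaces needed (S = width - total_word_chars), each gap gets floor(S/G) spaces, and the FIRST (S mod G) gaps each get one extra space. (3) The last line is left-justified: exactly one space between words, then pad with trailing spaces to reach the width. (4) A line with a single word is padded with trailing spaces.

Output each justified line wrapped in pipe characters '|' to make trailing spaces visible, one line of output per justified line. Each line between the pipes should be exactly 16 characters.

Line 1: ['waterfall', 'fish'] (min_width=14, slack=2)
Line 2: ['laboratory', 'have'] (min_width=15, slack=1)
Line 3: ['quickly', 'curtain'] (min_width=15, slack=1)
Line 4: ['pepper', 'by', 'glass'] (min_width=15, slack=1)
Line 5: ['of', 'desert', 'butter'] (min_width=16, slack=0)
Line 6: ['number', 'library'] (min_width=14, slack=2)

Answer: |waterfall   fish|
|laboratory  have|
|quickly  curtain|
|pepper  by glass|
|of desert butter|
|number library  |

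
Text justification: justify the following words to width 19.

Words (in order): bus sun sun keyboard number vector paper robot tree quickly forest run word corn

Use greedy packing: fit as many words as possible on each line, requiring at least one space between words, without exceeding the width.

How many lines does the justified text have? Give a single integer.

Line 1: ['bus', 'sun', 'sun'] (min_width=11, slack=8)
Line 2: ['keyboard', 'number'] (min_width=15, slack=4)
Line 3: ['vector', 'paper', 'robot'] (min_width=18, slack=1)
Line 4: ['tree', 'quickly', 'forest'] (min_width=19, slack=0)
Line 5: ['run', 'word', 'corn'] (min_width=13, slack=6)
Total lines: 5

Answer: 5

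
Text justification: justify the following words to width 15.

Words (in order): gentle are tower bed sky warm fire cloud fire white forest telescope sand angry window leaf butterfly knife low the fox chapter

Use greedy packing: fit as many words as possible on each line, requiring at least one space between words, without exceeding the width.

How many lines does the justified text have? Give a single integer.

Line 1: ['gentle', 'are'] (min_width=10, slack=5)
Line 2: ['tower', 'bed', 'sky'] (min_width=13, slack=2)
Line 3: ['warm', 'fire', 'cloud'] (min_width=15, slack=0)
Line 4: ['fire', 'white'] (min_width=10, slack=5)
Line 5: ['forest'] (min_width=6, slack=9)
Line 6: ['telescope', 'sand'] (min_width=14, slack=1)
Line 7: ['angry', 'window'] (min_width=12, slack=3)
Line 8: ['leaf', 'butterfly'] (min_width=14, slack=1)
Line 9: ['knife', 'low', 'the'] (min_width=13, slack=2)
Line 10: ['fox', 'chapter'] (min_width=11, slack=4)
Total lines: 10

Answer: 10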